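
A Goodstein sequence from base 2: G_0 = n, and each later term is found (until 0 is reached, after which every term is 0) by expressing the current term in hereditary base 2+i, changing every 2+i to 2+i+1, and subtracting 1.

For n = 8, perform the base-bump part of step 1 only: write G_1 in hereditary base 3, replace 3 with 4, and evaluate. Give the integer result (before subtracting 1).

554

base 2: 8 = 2^(2 + 1); at 3: 3^(3 + 1) = 81; next = 80
base 3: 80 = 2·3^3 + 2·3^2 + 2·3 + 2; at 4: 2·4^4 + 2·4^2 + 2·4 + 2 = 554; next = 553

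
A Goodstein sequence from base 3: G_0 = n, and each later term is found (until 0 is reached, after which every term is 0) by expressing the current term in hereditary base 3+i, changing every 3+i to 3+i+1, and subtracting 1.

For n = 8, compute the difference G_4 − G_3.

step 0: 8 = 2·3 + 2; sub 4 for 3: 2·4 + 2; = 10; G_1 = 10−1 = 9
step 1: 9 = 2·4 + 1; sub 5 for 4: 2·5 + 1; = 11; G_2 = 11−1 = 10
step 2: 10 = 2·5; sub 6 for 5: 2·6; = 12; G_3 = 12−1 = 11
step 3: 11 = 6 + 5; sub 7 for 6: 7 + 5; = 12; G_4 = 12−1 = 11

0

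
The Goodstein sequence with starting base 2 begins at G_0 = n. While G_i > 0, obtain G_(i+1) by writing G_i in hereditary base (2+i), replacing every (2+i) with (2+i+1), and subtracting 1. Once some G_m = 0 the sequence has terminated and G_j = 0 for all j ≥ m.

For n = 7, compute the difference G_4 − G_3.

43530

i=0: 7 = 2^2 + 2 + 1 (b=2); 2→3: 3^3 + 3 + 1 = 31; 31−1 = 30
i=1: 30 = 3^3 + 3 (b=3); 3→4: 4^4 + 4 = 260; 260−1 = 259
i=2: 259 = 4^4 + 3 (b=4); 4→5: 5^5 + 3 = 3128; 3128−1 = 3127
i=3: 3127 = 5^5 + 2 (b=5); 5→6: 6^6 + 2 = 46658; 46658−1 = 46657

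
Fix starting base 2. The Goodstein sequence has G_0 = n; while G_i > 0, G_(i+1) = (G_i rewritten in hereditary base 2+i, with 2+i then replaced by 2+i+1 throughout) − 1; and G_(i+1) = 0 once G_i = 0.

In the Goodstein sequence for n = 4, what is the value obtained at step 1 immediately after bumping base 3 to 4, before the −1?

G_0 = 4. HB_2(4) = 2^2. Bump = 27. G_1 = 26.
G_1 = 26. HB_3(26) = 2·3^2 + 2·3 + 2. Bump = 42. G_2 = 41.

42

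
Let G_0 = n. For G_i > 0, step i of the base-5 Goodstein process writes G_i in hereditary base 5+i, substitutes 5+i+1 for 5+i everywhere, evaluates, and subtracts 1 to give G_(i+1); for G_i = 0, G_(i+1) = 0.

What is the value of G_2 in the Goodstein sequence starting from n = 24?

30

G_0 = 24. HB_5(24) = 4·5 + 4. Bump = 28. G_1 = 27.
G_1 = 27. HB_6(27) = 4·6 + 3. Bump = 31. G_2 = 30.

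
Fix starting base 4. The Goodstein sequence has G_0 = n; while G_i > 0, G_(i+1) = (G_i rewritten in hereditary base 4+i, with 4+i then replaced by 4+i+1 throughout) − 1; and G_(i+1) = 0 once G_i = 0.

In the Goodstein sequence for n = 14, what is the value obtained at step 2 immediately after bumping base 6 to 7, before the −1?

[0] 14 ≡ 3·4 + 2 (base 4). Lift 5: 17. −1: 16.
[1] 16 ≡ 3·5 + 1 (base 5). Lift 6: 19. −1: 18.
[2] 18 ≡ 3·6 (base 6). Lift 7: 21. −1: 20.

21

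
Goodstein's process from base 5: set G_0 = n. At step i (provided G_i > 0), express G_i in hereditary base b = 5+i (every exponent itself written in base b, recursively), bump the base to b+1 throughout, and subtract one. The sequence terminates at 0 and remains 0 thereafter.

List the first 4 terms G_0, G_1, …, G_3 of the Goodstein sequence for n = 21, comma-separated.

(0) 21|_5 = 4·5 + 1 ↦ 4·6 + 1|_6 = 25 ⇒ 24
(1) 24|_6 = 4·6 ↦ 4·7|_7 = 28 ⇒ 27
(2) 27|_7 = 3·7 + 6 ↦ 3·8 + 6|_8 = 30 ⇒ 29

21, 24, 27, 29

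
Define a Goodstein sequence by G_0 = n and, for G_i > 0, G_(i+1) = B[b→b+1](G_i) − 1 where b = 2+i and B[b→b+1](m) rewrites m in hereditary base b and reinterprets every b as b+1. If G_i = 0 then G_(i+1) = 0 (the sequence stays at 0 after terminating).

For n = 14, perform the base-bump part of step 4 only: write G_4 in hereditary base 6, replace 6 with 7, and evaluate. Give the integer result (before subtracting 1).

5862841

base 2: 14 = 2^(2 + 1) + 2^2 + 2; at 3: 3^(3 + 1) + 3^3 + 3 = 111; next = 110
base 3: 110 = 3^(3 + 1) + 3^3 + 2; at 4: 4^(4 + 1) + 4^4 + 2 = 1282; next = 1281
base 4: 1281 = 4^(4 + 1) + 4^4 + 1; at 5: 5^(5 + 1) + 5^5 + 1 = 18751; next = 18750
base 5: 18750 = 5^(5 + 1) + 5^5; at 6: 6^(6 + 1) + 6^6 = 326592; next = 326591
base 6: 326591 = 6^(6 + 1) + 5·6^5 + 5·6^4 + 5·6^3 + 5·6^2 + 5·6 + 5; at 7: 7^(7 + 1) + 5·7^5 + 5·7^4 + 5·7^3 + 5·7^2 + 5·7 + 5 = 5862841; next = 5862840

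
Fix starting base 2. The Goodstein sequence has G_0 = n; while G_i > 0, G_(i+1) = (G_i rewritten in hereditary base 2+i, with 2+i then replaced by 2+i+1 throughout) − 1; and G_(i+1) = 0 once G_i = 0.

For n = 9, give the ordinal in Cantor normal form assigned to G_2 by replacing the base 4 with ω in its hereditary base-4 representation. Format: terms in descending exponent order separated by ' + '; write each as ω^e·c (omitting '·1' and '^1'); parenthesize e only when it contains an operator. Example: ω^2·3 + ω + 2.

i=0: 9 = 2^(2 + 1) + 1 (b=2); 2→3: 3^(3 + 1) + 1 = 82; 82−1 = 81
i=1: 81 = 3^(3 + 1) (b=3); 3→4: 4^(4 + 1) = 1024; 1024−1 = 1023
i=2: 1023 = 3·4^4 + 3·4^3 + 3·4^2 + 3·4 + 3 (b=4); 4→5: 3·5^5 + 3·5^3 + 3·5^2 + 3·5 + 3 = 9843; 9843−1 = 9842

ω^ω·3 + ω^3·3 + ω^2·3 + ω·3 + 3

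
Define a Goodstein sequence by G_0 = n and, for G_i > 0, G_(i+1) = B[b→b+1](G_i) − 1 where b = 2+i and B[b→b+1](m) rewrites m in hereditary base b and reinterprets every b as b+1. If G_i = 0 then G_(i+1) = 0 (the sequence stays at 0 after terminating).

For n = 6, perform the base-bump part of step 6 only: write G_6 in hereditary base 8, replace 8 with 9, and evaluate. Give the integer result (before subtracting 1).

i=0: 6 = 2^2 + 2 (b=2); 2→3: 3^3 + 3 = 30; 30−1 = 29
i=1: 29 = 3^3 + 2 (b=3); 3→4: 4^4 + 2 = 258; 258−1 = 257
i=2: 257 = 4^4 + 1 (b=4); 4→5: 5^5 + 1 = 3126; 3126−1 = 3125
i=3: 3125 = 5^5 (b=5); 5→6: 6^6 = 46656; 46656−1 = 46655
i=4: 46655 = 5·6^5 + 5·6^4 + 5·6^3 + 5·6^2 + 5·6 + 5 (b=6); 6→7: 5·7^5 + 5·7^4 + 5·7^3 + 5·7^2 + 5·7 + 5 = 98040; 98040−1 = 98039
i=5: 98039 = 5·7^5 + 5·7^4 + 5·7^3 + 5·7^2 + 5·7 + 4 (b=7); 7→8: 5·8^5 + 5·8^4 + 5·8^3 + 5·8^2 + 5·8 + 4 = 187244; 187244−1 = 187243

332148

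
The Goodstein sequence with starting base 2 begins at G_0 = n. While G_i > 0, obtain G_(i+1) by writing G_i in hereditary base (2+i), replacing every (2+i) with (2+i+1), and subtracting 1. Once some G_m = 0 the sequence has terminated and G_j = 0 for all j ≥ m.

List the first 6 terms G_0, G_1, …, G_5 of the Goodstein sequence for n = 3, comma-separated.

3, 3, 3, 2, 1, 0

i=0: 3 = 2 + 1 (b=2); 2→3: 3 + 1 = 4; 4−1 = 3
i=1: 3 = 3 (b=3); 3→4: 4 = 4; 4−1 = 3
i=2: 3 = 3 (b=4); 4→5: 3 = 3; 3−1 = 2
i=3: 2 = 2 (b=5); 5→6: 2 = 2; 2−1 = 1
i=4: 1 = 1 (b=6); 6→7: 1 = 1; 1−1 = 0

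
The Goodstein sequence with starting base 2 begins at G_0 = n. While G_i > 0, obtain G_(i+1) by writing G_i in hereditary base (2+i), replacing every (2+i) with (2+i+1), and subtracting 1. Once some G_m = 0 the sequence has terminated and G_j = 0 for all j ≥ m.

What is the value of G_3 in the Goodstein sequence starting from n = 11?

G_0 = 11. HB_2(11) = 2^(2 + 1) + 2 + 1. Bump = 85. G_1 = 84.
G_1 = 84. HB_3(84) = 3^(3 + 1) + 3. Bump = 1028. G_2 = 1027.
G_2 = 1027. HB_4(1027) = 4^(4 + 1) + 3. Bump = 15628. G_3 = 15627.
G_3 = 15627. HB_5(15627) = 5^(5 + 1) + 2. Bump = 279938. G_4 = 279937.

15627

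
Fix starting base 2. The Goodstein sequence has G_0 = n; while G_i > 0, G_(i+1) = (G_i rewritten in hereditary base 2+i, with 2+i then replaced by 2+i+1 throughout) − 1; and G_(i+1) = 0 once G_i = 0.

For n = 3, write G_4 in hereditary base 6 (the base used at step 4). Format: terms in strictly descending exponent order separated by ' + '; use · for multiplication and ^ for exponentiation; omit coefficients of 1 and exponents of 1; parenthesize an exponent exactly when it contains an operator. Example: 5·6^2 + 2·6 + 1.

1

step 0: 3 = 2 + 1; sub 3 for 2: 3 + 1; = 4; G_1 = 4−1 = 3
step 1: 3 = 3; sub 4 for 3: 4; = 4; G_2 = 4−1 = 3
step 2: 3 = 3; sub 5 for 4: 3; = 3; G_3 = 3−1 = 2
step 3: 2 = 2; sub 6 for 5: 2; = 2; G_4 = 2−1 = 1
step 4: 1 = 1; sub 7 for 6: 1; = 1; G_5 = 1−1 = 0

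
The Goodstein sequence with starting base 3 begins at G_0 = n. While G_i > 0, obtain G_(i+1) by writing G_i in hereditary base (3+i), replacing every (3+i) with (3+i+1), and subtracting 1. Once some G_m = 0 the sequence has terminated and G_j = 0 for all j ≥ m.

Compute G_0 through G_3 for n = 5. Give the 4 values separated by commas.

5, 5, 5, 5

step 0: 5 = 3 + 2; sub 4 for 3: 4 + 2; = 6; G_1 = 6−1 = 5
step 1: 5 = 4 + 1; sub 5 for 4: 5 + 1; = 6; G_2 = 6−1 = 5
step 2: 5 = 5; sub 6 for 5: 6; = 6; G_3 = 6−1 = 5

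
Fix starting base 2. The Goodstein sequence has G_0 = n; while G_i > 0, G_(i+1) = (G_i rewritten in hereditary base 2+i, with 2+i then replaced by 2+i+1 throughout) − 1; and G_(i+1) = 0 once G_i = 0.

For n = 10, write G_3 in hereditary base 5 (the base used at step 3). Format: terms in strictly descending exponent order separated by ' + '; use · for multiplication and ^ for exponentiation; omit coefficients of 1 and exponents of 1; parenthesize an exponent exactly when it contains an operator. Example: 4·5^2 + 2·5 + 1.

5^(5 + 1)

base 2: 10 = 2^(2 + 1) + 2; at 3: 3^(3 + 1) + 3 = 84; next = 83
base 3: 83 = 3^(3 + 1) + 2; at 4: 4^(4 + 1) + 2 = 1026; next = 1025
base 4: 1025 = 4^(4 + 1) + 1; at 5: 5^(5 + 1) + 1 = 15626; next = 15625
base 5: 15625 = 5^(5 + 1); at 6: 6^(6 + 1) = 279936; next = 279935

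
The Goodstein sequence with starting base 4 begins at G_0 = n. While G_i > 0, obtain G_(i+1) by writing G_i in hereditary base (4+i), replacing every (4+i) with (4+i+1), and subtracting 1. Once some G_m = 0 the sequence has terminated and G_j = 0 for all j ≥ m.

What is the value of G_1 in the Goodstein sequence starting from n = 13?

G_0=13  [base 4] 3·4 + 1  →[4↦5]→  3·5 + 1 = 16  −1 ⇒ G_1=15
G_1=15  [base 5] 3·5  →[5↦6]→  3·6 = 18  −1 ⇒ G_2=17

15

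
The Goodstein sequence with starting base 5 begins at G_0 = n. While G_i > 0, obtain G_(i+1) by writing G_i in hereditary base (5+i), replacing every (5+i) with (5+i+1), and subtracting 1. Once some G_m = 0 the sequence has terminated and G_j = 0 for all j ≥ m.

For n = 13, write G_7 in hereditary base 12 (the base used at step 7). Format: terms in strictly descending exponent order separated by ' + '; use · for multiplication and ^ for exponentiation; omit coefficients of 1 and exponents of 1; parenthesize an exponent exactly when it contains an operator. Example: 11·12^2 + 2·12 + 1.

i=0: 13 = 2·5 + 3 (b=5); 5→6: 2·6 + 3 = 15; 15−1 = 14
i=1: 14 = 2·6 + 2 (b=6); 6→7: 2·7 + 2 = 16; 16−1 = 15
i=2: 15 = 2·7 + 1 (b=7); 7→8: 2·8 + 1 = 17; 17−1 = 16
i=3: 16 = 2·8 (b=8); 8→9: 2·9 = 18; 18−1 = 17
i=4: 17 = 9 + 8 (b=9); 9→10: 10 + 8 = 18; 18−1 = 17
i=5: 17 = 10 + 7 (b=10); 10→11: 11 + 7 = 18; 18−1 = 17
i=6: 17 = 11 + 6 (b=11); 11→12: 12 + 6 = 18; 18−1 = 17

12 + 5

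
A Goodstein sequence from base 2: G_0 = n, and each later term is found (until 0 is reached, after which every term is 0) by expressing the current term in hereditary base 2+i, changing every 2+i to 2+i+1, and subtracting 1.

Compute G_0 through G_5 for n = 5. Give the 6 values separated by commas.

base 2: 5 = 2^2 + 1; at 3: 3^3 + 1 = 28; next = 27
base 3: 27 = 3^3; at 4: 4^4 = 256; next = 255
base 4: 255 = 3·4^3 + 3·4^2 + 3·4 + 3; at 5: 3·5^3 + 3·5^2 + 3·5 + 3 = 468; next = 467
base 5: 467 = 3·5^3 + 3·5^2 + 3·5 + 2; at 6: 3·6^3 + 3·6^2 + 3·6 + 2 = 776; next = 775
base 6: 775 = 3·6^3 + 3·6^2 + 3·6 + 1; at 7: 3·7^3 + 3·7^2 + 3·7 + 1 = 1198; next = 1197

5, 27, 255, 467, 775, 1197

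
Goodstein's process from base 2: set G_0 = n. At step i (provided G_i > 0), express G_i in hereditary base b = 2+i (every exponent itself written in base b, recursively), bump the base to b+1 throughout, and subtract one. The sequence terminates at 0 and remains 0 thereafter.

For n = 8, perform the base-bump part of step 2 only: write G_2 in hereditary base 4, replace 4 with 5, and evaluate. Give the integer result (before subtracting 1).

[0] 8 ≡ 2^(2 + 1) (base 2). Lift 3: 81. −1: 80.
[1] 80 ≡ 2·3^3 + 2·3^2 + 2·3 + 2 (base 3). Lift 4: 554. −1: 553.
[2] 553 ≡ 2·4^4 + 2·4^2 + 2·4 + 1 (base 4). Lift 5: 6311. −1: 6310.

6311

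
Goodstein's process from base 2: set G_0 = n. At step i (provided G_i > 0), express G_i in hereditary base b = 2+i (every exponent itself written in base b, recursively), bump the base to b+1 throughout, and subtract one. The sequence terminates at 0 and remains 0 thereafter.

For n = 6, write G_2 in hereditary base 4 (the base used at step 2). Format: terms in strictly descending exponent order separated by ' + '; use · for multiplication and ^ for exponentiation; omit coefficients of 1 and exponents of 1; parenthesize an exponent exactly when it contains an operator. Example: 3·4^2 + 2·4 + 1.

G_0=6  [base 2] 2^2 + 2  →[2↦3]→  3^3 + 3 = 30  −1 ⇒ G_1=29
G_1=29  [base 3] 3^3 + 2  →[3↦4]→  4^4 + 2 = 258  −1 ⇒ G_2=257
G_2=257  [base 4] 4^4 + 1  →[4↦5]→  5^5 + 1 = 3126  −1 ⇒ G_3=3125

4^4 + 1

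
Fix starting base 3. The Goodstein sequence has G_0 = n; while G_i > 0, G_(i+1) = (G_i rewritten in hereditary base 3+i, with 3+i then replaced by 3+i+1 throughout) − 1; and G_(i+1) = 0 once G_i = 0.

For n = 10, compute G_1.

16

[0] 10 ≡ 3^2 + 1 (base 3). Lift 4: 17. −1: 16.
[1] 16 ≡ 4^2 (base 4). Lift 5: 25. −1: 24.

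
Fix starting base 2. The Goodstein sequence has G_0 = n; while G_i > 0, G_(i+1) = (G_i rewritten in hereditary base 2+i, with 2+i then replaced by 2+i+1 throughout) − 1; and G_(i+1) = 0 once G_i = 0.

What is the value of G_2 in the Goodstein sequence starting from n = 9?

1023

G_0=9  [base 2] 2^(2 + 1) + 1  →[2↦3]→  3^(3 + 1) + 1 = 82  −1 ⇒ G_1=81
G_1=81  [base 3] 3^(3 + 1)  →[3↦4]→  4^(4 + 1) = 1024  −1 ⇒ G_2=1023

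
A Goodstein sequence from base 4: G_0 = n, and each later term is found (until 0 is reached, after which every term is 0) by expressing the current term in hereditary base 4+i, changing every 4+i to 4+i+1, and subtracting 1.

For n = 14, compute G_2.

G_0 = 14. HB_4(14) = 3·4 + 2. Bump = 17. G_1 = 16.
G_1 = 16. HB_5(16) = 3·5 + 1. Bump = 19. G_2 = 18.

18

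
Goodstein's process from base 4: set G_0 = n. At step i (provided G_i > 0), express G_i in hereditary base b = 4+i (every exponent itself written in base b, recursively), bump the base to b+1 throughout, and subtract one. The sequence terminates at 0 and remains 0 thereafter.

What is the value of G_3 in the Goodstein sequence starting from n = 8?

8 —HB4→ 2·4 —bump→ 2·5 = 10 —(−1)→ 9
9 —HB5→ 5 + 4 —bump→ 6 + 4 = 10 —(−1)→ 9
9 —HB6→ 6 + 3 —bump→ 7 + 3 = 10 —(−1)→ 9

9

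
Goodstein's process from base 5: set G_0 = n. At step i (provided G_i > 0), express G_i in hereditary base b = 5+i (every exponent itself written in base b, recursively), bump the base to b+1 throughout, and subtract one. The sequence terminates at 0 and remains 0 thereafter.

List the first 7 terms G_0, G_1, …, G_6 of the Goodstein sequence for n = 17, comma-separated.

17, 19, 21, 23, 24, 25, 26

G_0 = 17. HB_5(17) = 3·5 + 2. Bump = 20. G_1 = 19.
G_1 = 19. HB_6(19) = 3·6 + 1. Bump = 22. G_2 = 21.
G_2 = 21. HB_7(21) = 3·7. Bump = 24. G_3 = 23.
G_3 = 23. HB_8(23) = 2·8 + 7. Bump = 25. G_4 = 24.
G_4 = 24. HB_9(24) = 2·9 + 6. Bump = 26. G_5 = 25.
G_5 = 25. HB_10(25) = 2·10 + 5. Bump = 27. G_6 = 26.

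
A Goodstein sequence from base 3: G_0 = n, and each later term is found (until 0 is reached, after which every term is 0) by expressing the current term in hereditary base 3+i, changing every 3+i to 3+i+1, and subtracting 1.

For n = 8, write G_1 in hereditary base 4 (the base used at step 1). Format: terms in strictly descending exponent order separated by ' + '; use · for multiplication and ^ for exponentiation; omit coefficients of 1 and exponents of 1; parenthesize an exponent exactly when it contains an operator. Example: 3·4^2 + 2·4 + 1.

2·4 + 1

[0] 8 ≡ 2·3 + 2 (base 3). Lift 4: 10. −1: 9.
[1] 9 ≡ 2·4 + 1 (base 4). Lift 5: 11. −1: 10.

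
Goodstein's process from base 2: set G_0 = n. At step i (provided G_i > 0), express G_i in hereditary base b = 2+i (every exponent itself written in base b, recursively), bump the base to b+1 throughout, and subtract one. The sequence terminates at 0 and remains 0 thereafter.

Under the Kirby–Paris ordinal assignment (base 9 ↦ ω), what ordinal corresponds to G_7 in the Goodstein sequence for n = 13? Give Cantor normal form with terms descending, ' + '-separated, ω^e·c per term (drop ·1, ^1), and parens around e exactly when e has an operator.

ω^(ω + 1) + ω^3·3 + ω^2·3 + ω·2 + 6

(0) 13|_2 = 2^(2 + 1) + 2^2 + 1 ↦ 3^(3 + 1) + 3^3 + 1|_3 = 109 ⇒ 108
(1) 108|_3 = 3^(3 + 1) + 3^3 ↦ 4^(4 + 1) + 4^4|_4 = 1280 ⇒ 1279
(2) 1279|_4 = 4^(4 + 1) + 3·4^3 + 3·4^2 + 3·4 + 3 ↦ 5^(5 + 1) + 3·5^3 + 3·5^2 + 3·5 + 3|_5 = 16093 ⇒ 16092
(3) 16092|_5 = 5^(5 + 1) + 3·5^3 + 3·5^2 + 3·5 + 2 ↦ 6^(6 + 1) + 3·6^3 + 3·6^2 + 3·6 + 2|_6 = 280712 ⇒ 280711
(4) 280711|_6 = 6^(6 + 1) + 3·6^3 + 3·6^2 + 3·6 + 1 ↦ 7^(7 + 1) + 3·7^3 + 3·7^2 + 3·7 + 1|_7 = 5765999 ⇒ 5765998
(5) 5765998|_7 = 7^(7 + 1) + 3·7^3 + 3·7^2 + 3·7 ↦ 8^(8 + 1) + 3·8^3 + 3·8^2 + 3·8|_8 = 134219480 ⇒ 134219479
(6) 134219479|_8 = 8^(8 + 1) + 3·8^3 + 3·8^2 + 2·8 + 7 ↦ 9^(9 + 1) + 3·9^3 + 3·9^2 + 2·9 + 7|_9 = 3486786856 ⇒ 3486786855
(7) 3486786855|_9 = 9^(9 + 1) + 3·9^3 + 3·9^2 + 2·9 + 6 ↦ 10^(10 + 1) + 3·10^3 + 3·10^2 + 2·10 + 6|_10 = 100000003326 ⇒ 100000003325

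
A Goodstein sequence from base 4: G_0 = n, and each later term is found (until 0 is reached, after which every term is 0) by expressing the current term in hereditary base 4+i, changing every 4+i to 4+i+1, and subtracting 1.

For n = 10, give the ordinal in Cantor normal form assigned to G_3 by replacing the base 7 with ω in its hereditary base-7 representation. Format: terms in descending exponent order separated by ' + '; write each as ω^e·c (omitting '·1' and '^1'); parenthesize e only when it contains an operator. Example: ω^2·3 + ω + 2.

10 —HB4→ 2·4 + 2 —bump→ 2·5 + 2 = 12 —(−1)→ 11
11 —HB5→ 2·5 + 1 —bump→ 2·6 + 1 = 13 —(−1)→ 12
12 —HB6→ 2·6 —bump→ 2·7 = 14 —(−1)→ 13
13 —HB7→ 7 + 6 —bump→ 8 + 6 = 14 —(−1)→ 13

ω + 6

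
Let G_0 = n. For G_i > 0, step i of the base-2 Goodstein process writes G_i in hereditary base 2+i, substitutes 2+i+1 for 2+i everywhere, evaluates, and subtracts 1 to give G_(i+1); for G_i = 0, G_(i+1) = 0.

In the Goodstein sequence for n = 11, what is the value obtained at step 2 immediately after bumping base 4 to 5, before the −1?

11 —HB2→ 2^(2 + 1) + 2 + 1 —bump→ 3^(3 + 1) + 3 + 1 = 85 —(−1)→ 84
84 —HB3→ 3^(3 + 1) + 3 —bump→ 4^(4 + 1) + 4 = 1028 —(−1)→ 1027

15628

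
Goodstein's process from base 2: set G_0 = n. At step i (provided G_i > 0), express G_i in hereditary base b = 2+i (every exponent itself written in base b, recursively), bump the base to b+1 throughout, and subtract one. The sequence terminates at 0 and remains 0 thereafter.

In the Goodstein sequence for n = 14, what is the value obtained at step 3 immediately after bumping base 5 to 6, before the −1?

326592

step 0: 14 = 2^(2 + 1) + 2^2 + 2; sub 3 for 2: 3^(3 + 1) + 3^3 + 3; = 111; G_1 = 111−1 = 110
step 1: 110 = 3^(3 + 1) + 3^3 + 2; sub 4 for 3: 4^(4 + 1) + 4^4 + 2; = 1282; G_2 = 1282−1 = 1281
step 2: 1281 = 4^(4 + 1) + 4^4 + 1; sub 5 for 4: 5^(5 + 1) + 5^5 + 1; = 18751; G_3 = 18751−1 = 18750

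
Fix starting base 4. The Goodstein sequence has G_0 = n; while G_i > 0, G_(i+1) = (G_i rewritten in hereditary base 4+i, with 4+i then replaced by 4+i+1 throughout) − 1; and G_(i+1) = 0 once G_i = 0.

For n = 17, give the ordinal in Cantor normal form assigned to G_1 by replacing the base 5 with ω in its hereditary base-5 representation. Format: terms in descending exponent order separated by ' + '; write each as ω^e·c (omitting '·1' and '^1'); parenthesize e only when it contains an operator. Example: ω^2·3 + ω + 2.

(0) 17|_4 = 4^2 + 1 ↦ 5^2 + 1|_5 = 26 ⇒ 25
(1) 25|_5 = 5^2 ↦ 6^2|_6 = 36 ⇒ 35

ω^2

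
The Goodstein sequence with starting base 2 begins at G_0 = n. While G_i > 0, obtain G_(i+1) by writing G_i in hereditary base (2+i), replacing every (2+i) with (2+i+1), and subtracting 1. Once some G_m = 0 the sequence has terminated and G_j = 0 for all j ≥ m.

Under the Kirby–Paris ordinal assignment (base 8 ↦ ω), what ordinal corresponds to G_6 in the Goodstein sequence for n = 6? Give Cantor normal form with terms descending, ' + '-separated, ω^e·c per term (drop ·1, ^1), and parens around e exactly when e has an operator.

base 2: 6 = 2^2 + 2; at 3: 3^3 + 3 = 30; next = 29
base 3: 29 = 3^3 + 2; at 4: 4^4 + 2 = 258; next = 257
base 4: 257 = 4^4 + 1; at 5: 5^5 + 1 = 3126; next = 3125
base 5: 3125 = 5^5; at 6: 6^6 = 46656; next = 46655
base 6: 46655 = 5·6^5 + 5·6^4 + 5·6^3 + 5·6^2 + 5·6 + 5; at 7: 5·7^5 + 5·7^4 + 5·7^3 + 5·7^2 + 5·7 + 5 = 98040; next = 98039
base 7: 98039 = 5·7^5 + 5·7^4 + 5·7^3 + 5·7^2 + 5·7 + 4; at 8: 5·8^5 + 5·8^4 + 5·8^3 + 5·8^2 + 5·8 + 4 = 187244; next = 187243
base 8: 187243 = 5·8^5 + 5·8^4 + 5·8^3 + 5·8^2 + 5·8 + 3; at 9: 5·9^5 + 5·9^4 + 5·9^3 + 5·9^2 + 5·9 + 3 = 332148; next = 332147

ω^5·5 + ω^4·5 + ω^3·5 + ω^2·5 + ω·5 + 3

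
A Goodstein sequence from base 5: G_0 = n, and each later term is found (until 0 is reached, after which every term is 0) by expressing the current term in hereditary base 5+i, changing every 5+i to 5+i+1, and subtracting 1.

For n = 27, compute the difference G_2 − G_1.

[0] 27 ≡ 5^2 + 2 (base 5). Lift 6: 38. −1: 37.
[1] 37 ≡ 6^2 + 1 (base 6). Lift 7: 50. −1: 49.

12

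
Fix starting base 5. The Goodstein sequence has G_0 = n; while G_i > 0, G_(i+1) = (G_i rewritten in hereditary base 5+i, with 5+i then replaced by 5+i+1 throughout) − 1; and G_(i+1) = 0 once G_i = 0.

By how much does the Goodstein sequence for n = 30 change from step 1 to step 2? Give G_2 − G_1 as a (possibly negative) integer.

base 5: 30 = 5^2 + 5; at 6: 6^2 + 6 = 42; next = 41
base 6: 41 = 6^2 + 5; at 7: 7^2 + 5 = 54; next = 53

12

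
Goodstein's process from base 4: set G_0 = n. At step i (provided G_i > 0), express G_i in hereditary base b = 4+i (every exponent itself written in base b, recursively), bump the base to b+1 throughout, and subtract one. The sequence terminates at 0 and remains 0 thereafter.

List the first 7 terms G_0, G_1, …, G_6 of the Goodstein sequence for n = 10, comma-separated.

step 0: 10 = 2·4 + 2; sub 5 for 4: 2·5 + 2; = 12; G_1 = 12−1 = 11
step 1: 11 = 2·5 + 1; sub 6 for 5: 2·6 + 1; = 13; G_2 = 13−1 = 12
step 2: 12 = 2·6; sub 7 for 6: 2·7; = 14; G_3 = 14−1 = 13
step 3: 13 = 7 + 6; sub 8 for 7: 8 + 6; = 14; G_4 = 14−1 = 13
step 4: 13 = 8 + 5; sub 9 for 8: 9 + 5; = 14; G_5 = 14−1 = 13
step 5: 13 = 9 + 4; sub 10 for 9: 10 + 4; = 14; G_6 = 14−1 = 13

10, 11, 12, 13, 13, 13, 13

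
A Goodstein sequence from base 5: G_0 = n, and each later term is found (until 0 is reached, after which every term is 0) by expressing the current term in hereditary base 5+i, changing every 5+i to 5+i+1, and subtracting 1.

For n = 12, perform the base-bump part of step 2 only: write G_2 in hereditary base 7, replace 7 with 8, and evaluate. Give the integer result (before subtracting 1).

16

i=0: 12 = 2·5 + 2 (b=5); 5→6: 2·6 + 2 = 14; 14−1 = 13
i=1: 13 = 2·6 + 1 (b=6); 6→7: 2·7 + 1 = 15; 15−1 = 14
i=2: 14 = 2·7 (b=7); 7→8: 2·8 = 16; 16−1 = 15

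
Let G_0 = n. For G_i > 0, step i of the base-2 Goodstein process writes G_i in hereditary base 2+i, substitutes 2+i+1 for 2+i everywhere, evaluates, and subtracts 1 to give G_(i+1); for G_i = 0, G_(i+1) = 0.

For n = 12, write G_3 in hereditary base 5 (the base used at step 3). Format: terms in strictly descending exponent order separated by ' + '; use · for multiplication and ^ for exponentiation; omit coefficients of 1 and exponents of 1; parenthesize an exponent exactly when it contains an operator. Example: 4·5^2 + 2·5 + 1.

[0] 12 ≡ 2^(2 + 1) + 2^2 (base 2). Lift 3: 108. −1: 107.
[1] 107 ≡ 3^(3 + 1) + 2·3^2 + 2·3 + 2 (base 3). Lift 4: 1066. −1: 1065.
[2] 1065 ≡ 4^(4 + 1) + 2·4^2 + 2·4 + 1 (base 4). Lift 5: 15686. −1: 15685.
[3] 15685 ≡ 5^(5 + 1) + 2·5^2 + 2·5 (base 5). Lift 6: 280020. −1: 280019.

5^(5 + 1) + 2·5^2 + 2·5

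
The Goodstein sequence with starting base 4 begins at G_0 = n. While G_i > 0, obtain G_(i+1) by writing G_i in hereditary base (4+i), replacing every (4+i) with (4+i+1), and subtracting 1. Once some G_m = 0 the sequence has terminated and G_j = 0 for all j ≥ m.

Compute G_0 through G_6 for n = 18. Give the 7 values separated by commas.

step 0: 18 = 4^2 + 2; sub 5 for 4: 5^2 + 2; = 27; G_1 = 27−1 = 26
step 1: 26 = 5^2 + 1; sub 6 for 5: 6^2 + 1; = 37; G_2 = 37−1 = 36
step 2: 36 = 6^2; sub 7 for 6: 7^2; = 49; G_3 = 49−1 = 48
step 3: 48 = 6·7 + 6; sub 8 for 7: 6·8 + 6; = 54; G_4 = 54−1 = 53
step 4: 53 = 6·8 + 5; sub 9 for 8: 6·9 + 5; = 59; G_5 = 59−1 = 58
step 5: 58 = 6·9 + 4; sub 10 for 9: 6·10 + 4; = 64; G_6 = 64−1 = 63

18, 26, 36, 48, 53, 58, 63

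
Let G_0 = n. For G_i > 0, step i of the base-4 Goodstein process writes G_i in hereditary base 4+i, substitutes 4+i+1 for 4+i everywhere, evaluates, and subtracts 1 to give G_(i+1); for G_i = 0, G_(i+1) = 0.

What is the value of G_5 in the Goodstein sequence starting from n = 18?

58

i=0: 18 = 4^2 + 2 (b=4); 4→5: 5^2 + 2 = 27; 27−1 = 26
i=1: 26 = 5^2 + 1 (b=5); 5→6: 6^2 + 1 = 37; 37−1 = 36
i=2: 36 = 6^2 (b=6); 6→7: 7^2 = 49; 49−1 = 48
i=3: 48 = 6·7 + 6 (b=7); 7→8: 6·8 + 6 = 54; 54−1 = 53
i=4: 53 = 6·8 + 5 (b=8); 8→9: 6·9 + 5 = 59; 59−1 = 58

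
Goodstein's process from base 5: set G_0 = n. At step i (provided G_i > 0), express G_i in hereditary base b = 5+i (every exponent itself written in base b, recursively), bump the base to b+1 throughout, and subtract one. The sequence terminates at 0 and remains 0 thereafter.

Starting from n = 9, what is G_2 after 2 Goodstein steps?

9

i=0: 9 = 5 + 4 (b=5); 5→6: 6 + 4 = 10; 10−1 = 9
i=1: 9 = 6 + 3 (b=6); 6→7: 7 + 3 = 10; 10−1 = 9
i=2: 9 = 7 + 2 (b=7); 7→8: 8 + 2 = 10; 10−1 = 9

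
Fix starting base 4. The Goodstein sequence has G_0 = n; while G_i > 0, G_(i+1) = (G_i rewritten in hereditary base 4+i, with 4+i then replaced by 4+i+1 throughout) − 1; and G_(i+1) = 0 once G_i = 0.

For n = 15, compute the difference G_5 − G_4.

1

G_0=15  [base 4] 3·4 + 3  →[4↦5]→  3·5 + 3 = 18  −1 ⇒ G_1=17
G_1=17  [base 5] 3·5 + 2  →[5↦6]→  3·6 + 2 = 20  −1 ⇒ G_2=19
G_2=19  [base 6] 3·6 + 1  →[6↦7]→  3·7 + 1 = 22  −1 ⇒ G_3=21
G_3=21  [base 7] 3·7  →[7↦8]→  3·8 = 24  −1 ⇒ G_4=23
G_4=23  [base 8] 2·8 + 7  →[8↦9]→  2·9 + 7 = 25  −1 ⇒ G_5=24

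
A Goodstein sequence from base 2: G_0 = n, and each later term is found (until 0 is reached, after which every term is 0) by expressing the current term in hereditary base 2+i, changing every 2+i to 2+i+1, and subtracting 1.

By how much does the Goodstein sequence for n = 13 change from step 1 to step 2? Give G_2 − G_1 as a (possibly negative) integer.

1171

[0] 13 ≡ 2^(2 + 1) + 2^2 + 1 (base 2). Lift 3: 109. −1: 108.
[1] 108 ≡ 3^(3 + 1) + 3^3 (base 3). Lift 4: 1280. −1: 1279.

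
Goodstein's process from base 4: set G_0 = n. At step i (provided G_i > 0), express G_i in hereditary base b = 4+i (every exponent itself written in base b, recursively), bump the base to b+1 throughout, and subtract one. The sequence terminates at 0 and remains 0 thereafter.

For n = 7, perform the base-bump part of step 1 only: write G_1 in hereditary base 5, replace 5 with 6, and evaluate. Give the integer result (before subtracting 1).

[0] 7 ≡ 4 + 3 (base 4). Lift 5: 8. −1: 7.
[1] 7 ≡ 5 + 2 (base 5). Lift 6: 8. −1: 7.

8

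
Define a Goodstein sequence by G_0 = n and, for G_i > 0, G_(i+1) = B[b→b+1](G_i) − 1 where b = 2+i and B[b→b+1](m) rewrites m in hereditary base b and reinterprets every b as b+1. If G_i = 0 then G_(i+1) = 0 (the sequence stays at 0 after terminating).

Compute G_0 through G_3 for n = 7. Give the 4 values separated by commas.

G_0 = 7. HB_2(7) = 2^2 + 2 + 1. Bump = 31. G_1 = 30.
G_1 = 30. HB_3(30) = 3^3 + 3. Bump = 260. G_2 = 259.
G_2 = 259. HB_4(259) = 4^4 + 3. Bump = 3128. G_3 = 3127.

7, 30, 259, 3127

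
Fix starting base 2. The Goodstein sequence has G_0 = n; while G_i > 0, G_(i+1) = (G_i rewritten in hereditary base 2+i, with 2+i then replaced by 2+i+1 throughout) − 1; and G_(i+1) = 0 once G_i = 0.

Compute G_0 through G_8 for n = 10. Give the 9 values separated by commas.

10, 83, 1025, 15625, 279935, 4215754, 84073323, 1937434592, 50000555551

G_0=10  [base 2] 2^(2 + 1) + 2  →[2↦3]→  3^(3 + 1) + 3 = 84  −1 ⇒ G_1=83
G_1=83  [base 3] 3^(3 + 1) + 2  →[3↦4]→  4^(4 + 1) + 2 = 1026  −1 ⇒ G_2=1025
G_2=1025  [base 4] 4^(4 + 1) + 1  →[4↦5]→  5^(5 + 1) + 1 = 15626  −1 ⇒ G_3=15625
G_3=15625  [base 5] 5^(5 + 1)  →[5↦6]→  6^(6 + 1) = 279936  −1 ⇒ G_4=279935
G_4=279935  [base 6] 5·6^6 + 5·6^5 + 5·6^4 + 5·6^3 + 5·6^2 + 5·6 + 5  →[6↦7]→  5·7^7 + 5·7^5 + 5·7^4 + 5·7^3 + 5·7^2 + 5·7 + 5 = 4215755  −1 ⇒ G_5=4215754
G_5=4215754  [base 7] 5·7^7 + 5·7^5 + 5·7^4 + 5·7^3 + 5·7^2 + 5·7 + 4  →[7↦8]→  5·8^8 + 5·8^5 + 5·8^4 + 5·8^3 + 5·8^2 + 5·8 + 4 = 84073324  −1 ⇒ G_6=84073323
G_6=84073323  [base 8] 5·8^8 + 5·8^5 + 5·8^4 + 5·8^3 + 5·8^2 + 5·8 + 3  →[8↦9]→  5·9^9 + 5·9^5 + 5·9^4 + 5·9^3 + 5·9^2 + 5·9 + 3 = 1937434593  −1 ⇒ G_7=1937434592
G_7=1937434592  [base 9] 5·9^9 + 5·9^5 + 5·9^4 + 5·9^3 + 5·9^2 + 5·9 + 2  →[9↦10]→  5·10^10 + 5·10^5 + 5·10^4 + 5·10^3 + 5·10^2 + 5·10 + 2 = 50000555552  −1 ⇒ G_8=50000555551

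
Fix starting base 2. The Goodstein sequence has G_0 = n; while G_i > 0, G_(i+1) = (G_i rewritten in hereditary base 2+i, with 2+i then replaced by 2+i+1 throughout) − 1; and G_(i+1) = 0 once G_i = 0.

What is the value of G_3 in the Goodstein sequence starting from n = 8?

[0] 8 ≡ 2^(2 + 1) (base 2). Lift 3: 81. −1: 80.
[1] 80 ≡ 2·3^3 + 2·3^2 + 2·3 + 2 (base 3). Lift 4: 554. −1: 553.
[2] 553 ≡ 2·4^4 + 2·4^2 + 2·4 + 1 (base 4). Lift 5: 6311. −1: 6310.
[3] 6310 ≡ 2·5^5 + 2·5^2 + 2·5 (base 5). Lift 6: 93396. −1: 93395.

6310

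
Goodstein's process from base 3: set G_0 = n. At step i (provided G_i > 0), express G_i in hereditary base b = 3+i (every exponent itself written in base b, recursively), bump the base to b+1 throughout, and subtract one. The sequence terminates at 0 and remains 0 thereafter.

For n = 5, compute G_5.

3

G_0 = 5. HB_3(5) = 3 + 2. Bump = 6. G_1 = 5.
G_1 = 5. HB_4(5) = 4 + 1. Bump = 6. G_2 = 5.
G_2 = 5. HB_5(5) = 5. Bump = 6. G_3 = 5.
G_3 = 5. HB_6(5) = 5. Bump = 5. G_4 = 4.
G_4 = 4. HB_7(4) = 4. Bump = 4. G_5 = 3.
G_5 = 3. HB_8(3) = 3. Bump = 3. G_6 = 2.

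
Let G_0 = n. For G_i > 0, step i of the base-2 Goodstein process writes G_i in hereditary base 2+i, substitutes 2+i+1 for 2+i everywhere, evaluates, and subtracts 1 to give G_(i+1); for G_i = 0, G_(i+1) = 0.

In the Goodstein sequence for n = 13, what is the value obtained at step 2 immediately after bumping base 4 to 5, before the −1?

16093

base 2: 13 = 2^(2 + 1) + 2^2 + 1; at 3: 3^(3 + 1) + 3^3 + 1 = 109; next = 108
base 3: 108 = 3^(3 + 1) + 3^3; at 4: 4^(4 + 1) + 4^4 = 1280; next = 1279
base 4: 1279 = 4^(4 + 1) + 3·4^3 + 3·4^2 + 3·4 + 3; at 5: 5^(5 + 1) + 3·5^3 + 3·5^2 + 3·5 + 3 = 16093; next = 16092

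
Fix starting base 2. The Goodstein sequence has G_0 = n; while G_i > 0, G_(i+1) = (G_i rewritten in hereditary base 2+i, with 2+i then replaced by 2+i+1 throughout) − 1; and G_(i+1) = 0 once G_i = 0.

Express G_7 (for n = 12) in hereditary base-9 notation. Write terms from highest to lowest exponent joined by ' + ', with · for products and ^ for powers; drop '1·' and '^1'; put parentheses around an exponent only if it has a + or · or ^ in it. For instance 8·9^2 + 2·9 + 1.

9^(9 + 1) + 2·9^2 + 9 + 2

(0) 12|_2 = 2^(2 + 1) + 2^2 ↦ 3^(3 + 1) + 3^3|_3 = 108 ⇒ 107
(1) 107|_3 = 3^(3 + 1) + 2·3^2 + 2·3 + 2 ↦ 4^(4 + 1) + 2·4^2 + 2·4 + 2|_4 = 1066 ⇒ 1065
(2) 1065|_4 = 4^(4 + 1) + 2·4^2 + 2·4 + 1 ↦ 5^(5 + 1) + 2·5^2 + 2·5 + 1|_5 = 15686 ⇒ 15685
(3) 15685|_5 = 5^(5 + 1) + 2·5^2 + 2·5 ↦ 6^(6 + 1) + 2·6^2 + 2·6|_6 = 280020 ⇒ 280019
(4) 280019|_6 = 6^(6 + 1) + 2·6^2 + 6 + 5 ↦ 7^(7 + 1) + 2·7^2 + 7 + 5|_7 = 5764911 ⇒ 5764910
(5) 5764910|_7 = 7^(7 + 1) + 2·7^2 + 7 + 4 ↦ 8^(8 + 1) + 2·8^2 + 8 + 4|_8 = 134217868 ⇒ 134217867
(6) 134217867|_8 = 8^(8 + 1) + 2·8^2 + 8 + 3 ↦ 9^(9 + 1) + 2·9^2 + 9 + 3|_9 = 3486784575 ⇒ 3486784574
(7) 3486784574|_9 = 9^(9 + 1) + 2·9^2 + 9 + 2 ↦ 10^(10 + 1) + 2·10^2 + 10 + 2|_10 = 100000000212 ⇒ 100000000211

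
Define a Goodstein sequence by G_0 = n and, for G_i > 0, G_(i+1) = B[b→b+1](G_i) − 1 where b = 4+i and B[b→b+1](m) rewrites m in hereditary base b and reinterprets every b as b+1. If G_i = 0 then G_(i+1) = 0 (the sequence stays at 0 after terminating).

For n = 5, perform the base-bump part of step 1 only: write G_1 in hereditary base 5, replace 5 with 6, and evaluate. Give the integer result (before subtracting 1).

[0] 5 ≡ 4 + 1 (base 4). Lift 5: 6. −1: 5.
[1] 5 ≡ 5 (base 5). Lift 6: 6. −1: 5.

6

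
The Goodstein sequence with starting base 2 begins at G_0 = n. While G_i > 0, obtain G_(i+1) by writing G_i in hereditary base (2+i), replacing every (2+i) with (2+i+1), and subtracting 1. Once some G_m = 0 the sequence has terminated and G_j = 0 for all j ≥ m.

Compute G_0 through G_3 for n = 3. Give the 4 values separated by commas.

(0) 3|_2 = 2 + 1 ↦ 3 + 1|_3 = 4 ⇒ 3
(1) 3|_3 = 3 ↦ 4|_4 = 4 ⇒ 3
(2) 3|_4 = 3 ↦ 3|_5 = 3 ⇒ 2

3, 3, 3, 2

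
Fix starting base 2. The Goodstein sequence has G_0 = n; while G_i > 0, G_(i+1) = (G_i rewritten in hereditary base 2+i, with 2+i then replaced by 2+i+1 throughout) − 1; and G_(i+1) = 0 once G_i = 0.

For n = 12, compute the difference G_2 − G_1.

958

G_0=12  [base 2] 2^(2 + 1) + 2^2  →[2↦3]→  3^(3 + 1) + 3^3 = 108  −1 ⇒ G_1=107
G_1=107  [base 3] 3^(3 + 1) + 2·3^2 + 2·3 + 2  →[3↦4]→  4^(4 + 1) + 2·4^2 + 2·4 + 2 = 1066  −1 ⇒ G_2=1065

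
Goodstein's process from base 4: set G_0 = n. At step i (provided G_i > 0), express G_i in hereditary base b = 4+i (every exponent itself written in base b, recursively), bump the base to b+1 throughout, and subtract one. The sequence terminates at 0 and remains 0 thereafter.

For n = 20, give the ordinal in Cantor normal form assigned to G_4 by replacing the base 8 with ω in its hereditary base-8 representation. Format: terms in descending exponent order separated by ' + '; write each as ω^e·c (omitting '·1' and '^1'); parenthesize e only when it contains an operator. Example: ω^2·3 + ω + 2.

ω^2 + 1

base 4: 20 = 4^2 + 4; at 5: 5^2 + 5 = 30; next = 29
base 5: 29 = 5^2 + 4; at 6: 6^2 + 4 = 40; next = 39
base 6: 39 = 6^2 + 3; at 7: 7^2 + 3 = 52; next = 51
base 7: 51 = 7^2 + 2; at 8: 8^2 + 2 = 66; next = 65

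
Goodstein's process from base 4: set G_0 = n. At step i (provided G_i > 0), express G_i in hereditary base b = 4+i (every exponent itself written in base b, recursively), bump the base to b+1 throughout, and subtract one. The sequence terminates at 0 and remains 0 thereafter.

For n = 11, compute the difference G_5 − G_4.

step 0: 11 = 2·4 + 3; sub 5 for 4: 2·5 + 3; = 13; G_1 = 13−1 = 12
step 1: 12 = 2·5 + 2; sub 6 for 5: 2·6 + 2; = 14; G_2 = 14−1 = 13
step 2: 13 = 2·6 + 1; sub 7 for 6: 2·7 + 1; = 15; G_3 = 15−1 = 14
step 3: 14 = 2·7; sub 8 for 7: 2·8; = 16; G_4 = 16−1 = 15
step 4: 15 = 8 + 7; sub 9 for 8: 9 + 7; = 16; G_5 = 16−1 = 15

0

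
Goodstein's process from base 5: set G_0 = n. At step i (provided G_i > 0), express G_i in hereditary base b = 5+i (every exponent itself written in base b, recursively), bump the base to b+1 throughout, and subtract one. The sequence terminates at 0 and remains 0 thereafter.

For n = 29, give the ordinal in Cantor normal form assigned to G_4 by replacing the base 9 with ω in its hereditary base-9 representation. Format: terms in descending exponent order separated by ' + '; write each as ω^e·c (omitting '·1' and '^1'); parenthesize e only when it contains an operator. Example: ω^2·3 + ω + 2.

ω^2

base 5: 29 = 5^2 + 4; at 6: 6^2 + 4 = 40; next = 39
base 6: 39 = 6^2 + 3; at 7: 7^2 + 3 = 52; next = 51
base 7: 51 = 7^2 + 2; at 8: 8^2 + 2 = 66; next = 65
base 8: 65 = 8^2 + 1; at 9: 9^2 + 1 = 82; next = 81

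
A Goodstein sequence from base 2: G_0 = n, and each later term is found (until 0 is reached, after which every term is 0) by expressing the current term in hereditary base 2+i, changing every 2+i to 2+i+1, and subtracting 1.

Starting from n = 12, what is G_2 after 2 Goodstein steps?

1065

base 2: 12 = 2^(2 + 1) + 2^2; at 3: 3^(3 + 1) + 3^3 = 108; next = 107
base 3: 107 = 3^(3 + 1) + 2·3^2 + 2·3 + 2; at 4: 4^(4 + 1) + 2·4^2 + 2·4 + 2 = 1066; next = 1065
base 4: 1065 = 4^(4 + 1) + 2·4^2 + 2·4 + 1; at 5: 5^(5 + 1) + 2·5^2 + 2·5 + 1 = 15686; next = 15685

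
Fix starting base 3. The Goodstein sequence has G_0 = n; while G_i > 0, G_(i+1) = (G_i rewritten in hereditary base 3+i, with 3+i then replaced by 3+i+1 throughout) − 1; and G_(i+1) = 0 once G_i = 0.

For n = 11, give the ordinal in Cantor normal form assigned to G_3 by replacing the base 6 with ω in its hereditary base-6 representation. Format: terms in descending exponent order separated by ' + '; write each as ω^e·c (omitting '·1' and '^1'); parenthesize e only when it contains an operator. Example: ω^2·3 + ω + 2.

ω·5 + 5

step 0: 11 = 3^2 + 2; sub 4 for 3: 4^2 + 2; = 18; G_1 = 18−1 = 17
step 1: 17 = 4^2 + 1; sub 5 for 4: 5^2 + 1; = 26; G_2 = 26−1 = 25
step 2: 25 = 5^2; sub 6 for 5: 6^2; = 36; G_3 = 36−1 = 35
step 3: 35 = 5·6 + 5; sub 7 for 6: 5·7 + 5; = 40; G_4 = 40−1 = 39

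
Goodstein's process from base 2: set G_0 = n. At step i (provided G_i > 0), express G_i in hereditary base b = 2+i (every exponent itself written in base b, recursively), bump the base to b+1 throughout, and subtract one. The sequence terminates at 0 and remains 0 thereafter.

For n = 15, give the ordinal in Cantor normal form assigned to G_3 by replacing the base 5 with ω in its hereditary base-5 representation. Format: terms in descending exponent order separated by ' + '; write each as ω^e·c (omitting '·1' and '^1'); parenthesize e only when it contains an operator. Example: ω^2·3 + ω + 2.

ω^(ω + 1) + ω^ω + 2

(0) 15|_2 = 2^(2 + 1) + 2^2 + 2 + 1 ↦ 3^(3 + 1) + 3^3 + 3 + 1|_3 = 112 ⇒ 111
(1) 111|_3 = 3^(3 + 1) + 3^3 + 3 ↦ 4^(4 + 1) + 4^4 + 4|_4 = 1284 ⇒ 1283
(2) 1283|_4 = 4^(4 + 1) + 4^4 + 3 ↦ 5^(5 + 1) + 5^5 + 3|_5 = 18753 ⇒ 18752
(3) 18752|_5 = 5^(5 + 1) + 5^5 + 2 ↦ 6^(6 + 1) + 6^6 + 2|_6 = 326594 ⇒ 326593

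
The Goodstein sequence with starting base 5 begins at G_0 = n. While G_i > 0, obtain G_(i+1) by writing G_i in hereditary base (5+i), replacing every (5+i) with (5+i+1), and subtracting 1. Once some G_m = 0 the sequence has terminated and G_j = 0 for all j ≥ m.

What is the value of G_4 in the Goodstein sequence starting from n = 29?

81

[0] 29 ≡ 5^2 + 4 (base 5). Lift 6: 40. −1: 39.
[1] 39 ≡ 6^2 + 3 (base 6). Lift 7: 52. −1: 51.
[2] 51 ≡ 7^2 + 2 (base 7). Lift 8: 66. −1: 65.
[3] 65 ≡ 8^2 + 1 (base 8). Lift 9: 82. −1: 81.
[4] 81 ≡ 9^2 (base 9). Lift 10: 100. −1: 99.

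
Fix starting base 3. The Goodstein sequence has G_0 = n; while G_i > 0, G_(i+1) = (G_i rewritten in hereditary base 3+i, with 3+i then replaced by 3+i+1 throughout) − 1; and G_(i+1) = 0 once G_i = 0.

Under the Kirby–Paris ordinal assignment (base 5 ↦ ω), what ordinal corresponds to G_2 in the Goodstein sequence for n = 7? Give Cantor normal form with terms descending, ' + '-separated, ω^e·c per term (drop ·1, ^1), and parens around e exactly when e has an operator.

ω + 4

G_0=7  [base 3] 2·3 + 1  →[3↦4]→  2·4 + 1 = 9  −1 ⇒ G_1=8
G_1=8  [base 4] 2·4  →[4↦5]→  2·5 = 10  −1 ⇒ G_2=9
G_2=9  [base 5] 5 + 4  →[5↦6]→  6 + 4 = 10  −1 ⇒ G_3=9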